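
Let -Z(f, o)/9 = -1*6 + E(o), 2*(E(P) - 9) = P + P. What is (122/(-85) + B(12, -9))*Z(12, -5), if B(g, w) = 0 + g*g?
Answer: 218124/85 ≈ 2566.2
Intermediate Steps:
E(P) = 9 + P (E(P) = 9 + (P + P)/2 = 9 + (2*P)/2 = 9 + P)
B(g, w) = g**2 (B(g, w) = 0 + g**2 = g**2)
Z(f, o) = -27 - 9*o (Z(f, o) = -9*(-1*6 + (9 + o)) = -9*(-6 + (9 + o)) = -9*(3 + o) = -27 - 9*o)
(122/(-85) + B(12, -9))*Z(12, -5) = (122/(-85) + 12**2)*(-27 - 9*(-5)) = (122*(-1/85) + 144)*(-27 + 45) = (-122/85 + 144)*18 = (12118/85)*18 = 218124/85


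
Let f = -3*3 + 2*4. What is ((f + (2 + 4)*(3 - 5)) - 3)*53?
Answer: -848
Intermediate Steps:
f = -1 (f = -9 + 8 = -1)
((f + (2 + 4)*(3 - 5)) - 3)*53 = ((-1 + (2 + 4)*(3 - 5)) - 3)*53 = ((-1 + 6*(-2)) - 3)*53 = ((-1 - 12) - 3)*53 = (-13 - 3)*53 = -16*53 = -848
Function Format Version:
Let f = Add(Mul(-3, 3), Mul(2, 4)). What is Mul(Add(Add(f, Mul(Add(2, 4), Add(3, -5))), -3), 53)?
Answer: -848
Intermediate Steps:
f = -1 (f = Add(-9, 8) = -1)
Mul(Add(Add(f, Mul(Add(2, 4), Add(3, -5))), -3), 53) = Mul(Add(Add(-1, Mul(Add(2, 4), Add(3, -5))), -3), 53) = Mul(Add(Add(-1, Mul(6, -2)), -3), 53) = Mul(Add(Add(-1, -12), -3), 53) = Mul(Add(-13, -3), 53) = Mul(-16, 53) = -848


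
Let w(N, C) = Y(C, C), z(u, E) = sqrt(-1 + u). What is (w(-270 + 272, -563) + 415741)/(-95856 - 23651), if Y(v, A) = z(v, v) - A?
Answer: -416304/119507 - 2*I*sqrt(141)/119507 ≈ -3.4835 - 0.00019872*I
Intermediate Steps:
Y(v, A) = sqrt(-1 + v) - A
w(N, C) = sqrt(-1 + C) - C
(w(-270 + 272, -563) + 415741)/(-95856 - 23651) = ((sqrt(-1 - 563) - 1*(-563)) + 415741)/(-95856 - 23651) = ((sqrt(-564) + 563) + 415741)/(-119507) = ((2*I*sqrt(141) + 563) + 415741)*(-1/119507) = ((563 + 2*I*sqrt(141)) + 415741)*(-1/119507) = (416304 + 2*I*sqrt(141))*(-1/119507) = -416304/119507 - 2*I*sqrt(141)/119507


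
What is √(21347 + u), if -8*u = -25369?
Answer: √392290/4 ≈ 156.58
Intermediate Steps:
u = 25369/8 (u = -⅛*(-25369) = 25369/8 ≈ 3171.1)
√(21347 + u) = √(21347 + 25369/8) = √(196145/8) = √392290/4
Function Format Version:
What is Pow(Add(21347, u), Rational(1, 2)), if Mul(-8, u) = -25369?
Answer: Mul(Rational(1, 4), Pow(392290, Rational(1, 2))) ≈ 156.58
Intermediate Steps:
u = Rational(25369, 8) (u = Mul(Rational(-1, 8), -25369) = Rational(25369, 8) ≈ 3171.1)
Pow(Add(21347, u), Rational(1, 2)) = Pow(Add(21347, Rational(25369, 8)), Rational(1, 2)) = Pow(Rational(196145, 8), Rational(1, 2)) = Mul(Rational(1, 4), Pow(392290, Rational(1, 2)))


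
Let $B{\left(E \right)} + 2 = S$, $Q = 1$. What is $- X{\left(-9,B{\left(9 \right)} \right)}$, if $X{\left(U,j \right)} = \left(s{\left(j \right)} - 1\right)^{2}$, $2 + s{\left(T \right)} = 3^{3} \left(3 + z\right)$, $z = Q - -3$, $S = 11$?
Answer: $-34596$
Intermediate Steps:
$B{\left(E \right)} = 9$ ($B{\left(E \right)} = -2 + 11 = 9$)
$z = 4$ ($z = 1 - -3 = 1 + 3 = 4$)
$s{\left(T \right)} = 187$ ($s{\left(T \right)} = -2 + 3^{3} \left(3 + 4\right) = -2 + 27 \cdot 7 = -2 + 189 = 187$)
$X{\left(U,j \right)} = 34596$ ($X{\left(U,j \right)} = \left(187 - 1\right)^{2} = 186^{2} = 34596$)
$- X{\left(-9,B{\left(9 \right)} \right)} = \left(-1\right) 34596 = -34596$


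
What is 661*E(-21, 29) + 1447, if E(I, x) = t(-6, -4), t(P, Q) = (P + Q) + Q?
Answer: -7807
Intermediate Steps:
t(P, Q) = P + 2*Q
E(I, x) = -14 (E(I, x) = -6 + 2*(-4) = -6 - 8 = -14)
661*E(-21, 29) + 1447 = 661*(-14) + 1447 = -9254 + 1447 = -7807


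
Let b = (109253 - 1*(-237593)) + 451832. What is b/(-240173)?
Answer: -798678/240173 ≈ -3.3254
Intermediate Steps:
b = 798678 (b = (109253 + 237593) + 451832 = 346846 + 451832 = 798678)
b/(-240173) = 798678/(-240173) = 798678*(-1/240173) = -798678/240173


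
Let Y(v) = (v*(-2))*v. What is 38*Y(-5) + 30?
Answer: -1870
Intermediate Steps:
Y(v) = -2*v² (Y(v) = (-2*v)*v = -2*v²)
38*Y(-5) + 30 = 38*(-2*(-5)²) + 30 = 38*(-2*25) + 30 = 38*(-50) + 30 = -1900 + 30 = -1870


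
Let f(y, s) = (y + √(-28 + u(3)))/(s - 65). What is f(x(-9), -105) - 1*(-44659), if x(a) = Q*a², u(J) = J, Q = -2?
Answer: 3796096/85 - I/34 ≈ 44660.0 - 0.029412*I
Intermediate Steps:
x(a) = -2*a²
f(y, s) = (y + 5*I)/(-65 + s) (f(y, s) = (y + √(-28 + 3))/(s - 65) = (y + √(-25))/(-65 + s) = (y + 5*I)/(-65 + s))
f(x(-9), -105) - 1*(-44659) = (-2*(-9)² + 5*I)/(-65 - 105) - 1*(-44659) = (-2*81 + 5*I)/(-170) + 44659 = -(-162 + 5*I)/170 + 44659 = (81/85 - I/34) + 44659 = 3796096/85 - I/34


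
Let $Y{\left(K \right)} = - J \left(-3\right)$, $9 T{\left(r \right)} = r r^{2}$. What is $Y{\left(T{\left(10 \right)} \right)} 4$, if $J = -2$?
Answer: $-24$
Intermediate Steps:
$T{\left(r \right)} = \frac{r^{3}}{9}$ ($T{\left(r \right)} = \frac{r r^{2}}{9} = \frac{r^{3}}{9}$)
$Y{\left(K \right)} = -6$ ($Y{\left(K \right)} = \left(-1\right) \left(-2\right) \left(-3\right) = 2 \left(-3\right) = -6$)
$Y{\left(T{\left(10 \right)} \right)} 4 = \left(-6\right) 4 = -24$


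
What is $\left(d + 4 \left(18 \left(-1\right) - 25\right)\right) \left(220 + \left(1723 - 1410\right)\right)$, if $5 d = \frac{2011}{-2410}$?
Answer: $- \frac{1105767663}{12050} \approx -91765.0$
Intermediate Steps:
$d = - \frac{2011}{12050}$ ($d = \frac{2011 \frac{1}{-2410}}{5} = \frac{2011 \left(- \frac{1}{2410}\right)}{5} = \frac{1}{5} \left(- \frac{2011}{2410}\right) = - \frac{2011}{12050} \approx -0.16689$)
$\left(d + 4 \left(18 \left(-1\right) - 25\right)\right) \left(220 + \left(1723 - 1410\right)\right) = \left(- \frac{2011}{12050} + 4 \left(18 \left(-1\right) - 25\right)\right) \left(220 + \left(1723 - 1410\right)\right) = \left(- \frac{2011}{12050} + 4 \left(-18 - 25\right)\right) \left(220 + 313\right) = \left(- \frac{2011}{12050} + 4 \left(-43\right)\right) 533 = \left(- \frac{2011}{12050} - 172\right) 533 = \left(- \frac{2074611}{12050}\right) 533 = - \frac{1105767663}{12050}$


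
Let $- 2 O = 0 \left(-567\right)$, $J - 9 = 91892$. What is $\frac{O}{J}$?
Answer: $0$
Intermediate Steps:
$J = 91901$ ($J = 9 + 91892 = 91901$)
$O = 0$ ($O = - \frac{0 \left(-567\right)}{2} = \left(- \frac{1}{2}\right) 0 = 0$)
$\frac{O}{J} = \frac{0}{91901} = 0 \cdot \frac{1}{91901} = 0$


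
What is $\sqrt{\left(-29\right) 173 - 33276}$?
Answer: $i \sqrt{38293} \approx 195.69 i$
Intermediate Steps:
$\sqrt{\left(-29\right) 173 - 33276} = \sqrt{-5017 - 33276} = \sqrt{-38293} = i \sqrt{38293}$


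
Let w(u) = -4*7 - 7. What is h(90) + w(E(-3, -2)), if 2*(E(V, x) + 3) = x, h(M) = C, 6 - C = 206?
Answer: -235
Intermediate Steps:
C = -200 (C = 6 - 1*206 = 6 - 206 = -200)
h(M) = -200
E(V, x) = -3 + x/2
w(u) = -35 (w(u) = -28 - 7 = -35)
h(90) + w(E(-3, -2)) = -200 - 35 = -235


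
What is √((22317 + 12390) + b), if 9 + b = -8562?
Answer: 66*√6 ≈ 161.67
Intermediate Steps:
b = -8571 (b = -9 - 8562 = -8571)
√((22317 + 12390) + b) = √((22317 + 12390) - 8571) = √(34707 - 8571) = √26136 = 66*√6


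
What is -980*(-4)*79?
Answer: 309680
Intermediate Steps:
-980*(-4)*79 = -49*(-80)*79 = 3920*79 = 309680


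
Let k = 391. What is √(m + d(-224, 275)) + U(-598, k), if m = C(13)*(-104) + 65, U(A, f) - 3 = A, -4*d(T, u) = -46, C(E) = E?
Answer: -595 + I*√5102/2 ≈ -595.0 + 35.714*I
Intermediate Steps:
d(T, u) = 23/2 (d(T, u) = -¼*(-46) = 23/2)
U(A, f) = 3 + A
m = -1287 (m = 13*(-104) + 65 = -1352 + 65 = -1287)
√(m + d(-224, 275)) + U(-598, k) = √(-1287 + 23/2) + (3 - 598) = √(-2551/2) - 595 = I*√5102/2 - 595 = -595 + I*√5102/2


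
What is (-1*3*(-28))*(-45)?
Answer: -3780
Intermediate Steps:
(-1*3*(-28))*(-45) = -3*(-28)*(-45) = 84*(-45) = -3780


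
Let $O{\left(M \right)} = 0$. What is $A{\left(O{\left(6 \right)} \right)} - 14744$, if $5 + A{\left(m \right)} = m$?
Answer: $-14749$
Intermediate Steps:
$A{\left(m \right)} = -5 + m$
$A{\left(O{\left(6 \right)} \right)} - 14744 = \left(-5 + 0\right) - 14744 = -5 - 14744 = -14749$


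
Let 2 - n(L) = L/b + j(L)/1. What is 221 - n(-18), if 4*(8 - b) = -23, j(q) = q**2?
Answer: 29793/55 ≈ 541.69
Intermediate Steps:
b = 55/4 (b = 8 - 1/4*(-23) = 8 + 23/4 = 55/4 ≈ 13.750)
n(L) = 2 - L**2 - 4*L/55 (n(L) = 2 - (L/(55/4) + L**2/1) = 2 - (L*(4/55) + L**2*1) = 2 - (4*L/55 + L**2) = 2 - (L**2 + 4*L/55) = 2 + (-L**2 - 4*L/55) = 2 - L**2 - 4*L/55)
221 - n(-18) = 221 - (2 - 1*(-18)**2 - 4/55*(-18)) = 221 - (2 - 1*324 + 72/55) = 221 - (2 - 324 + 72/55) = 221 - 1*(-17638/55) = 221 + 17638/55 = 29793/55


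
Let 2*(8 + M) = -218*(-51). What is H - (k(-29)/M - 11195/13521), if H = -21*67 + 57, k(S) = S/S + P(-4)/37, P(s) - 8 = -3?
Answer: -535243150981/396719661 ≈ -1349.2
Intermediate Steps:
P(s) = 5 (P(s) = 8 - 3 = 5)
k(S) = 42/37 (k(S) = S/S + 5/37 = 1 + 5*(1/37) = 1 + 5/37 = 42/37)
M = 5551 (M = -8 + (-218*(-51))/2 = -8 + (1/2)*11118 = -8 + 5559 = 5551)
H = -1350 (H = -1407 + 57 = -1350)
H - (k(-29)/M - 11195/13521) = -1350 - ((42/37)/5551 - 11195/13521) = -1350 - ((42/37)*(1/5551) - 11195*1/13521) = -1350 - (6/29341 - 11195/13521) = -1350 - 1*(-328391369/396719661) = -1350 + 328391369/396719661 = -535243150981/396719661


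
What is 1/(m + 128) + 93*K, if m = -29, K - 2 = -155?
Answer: -1408670/99 ≈ -14229.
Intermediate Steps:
K = -153 (K = 2 - 155 = -153)
1/(m + 128) + 93*K = 1/(-29 + 128) + 93*(-153) = 1/99 - 14229 = -1408670/99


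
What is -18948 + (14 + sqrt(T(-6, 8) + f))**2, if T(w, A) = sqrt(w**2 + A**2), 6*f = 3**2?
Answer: -37481/2 + 14*sqrt(46) ≈ -18646.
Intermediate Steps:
f = 3/2 (f = (1/6)*3**2 = (1/6)*9 = 3/2 ≈ 1.5000)
T(w, A) = sqrt(A**2 + w**2)
-18948 + (14 + sqrt(T(-6, 8) + f))**2 = -18948 + (14 + sqrt(sqrt(8**2 + (-6)**2) + 3/2))**2 = -18948 + (14 + sqrt(sqrt(64 + 36) + 3/2))**2 = -18948 + (14 + sqrt(sqrt(100) + 3/2))**2 = -18948 + (14 + sqrt(10 + 3/2))**2 = -18948 + (14 + sqrt(23/2))**2 = -18948 + (14 + sqrt(46)/2)**2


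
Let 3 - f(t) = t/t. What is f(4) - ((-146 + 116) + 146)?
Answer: -114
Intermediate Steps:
f(t) = 2 (f(t) = 3 - t/t = 3 - 1*1 = 3 - 1 = 2)
f(4) - ((-146 + 116) + 146) = 2 - ((-146 + 116) + 146) = 2 - (-30 + 146) = 2 - 1*116 = 2 - 116 = -114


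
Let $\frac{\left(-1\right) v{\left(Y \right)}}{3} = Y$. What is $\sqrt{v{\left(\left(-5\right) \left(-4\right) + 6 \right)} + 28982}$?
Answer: $2 \sqrt{7226} \approx 170.01$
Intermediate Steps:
$v{\left(Y \right)} = - 3 Y$
$\sqrt{v{\left(\left(-5\right) \left(-4\right) + 6 \right)} + 28982} = \sqrt{- 3 \left(\left(-5\right) \left(-4\right) + 6\right) + 28982} = \sqrt{- 3 \left(20 + 6\right) + 28982} = \sqrt{\left(-3\right) 26 + 28982} = \sqrt{-78 + 28982} = \sqrt{28904} = 2 \sqrt{7226}$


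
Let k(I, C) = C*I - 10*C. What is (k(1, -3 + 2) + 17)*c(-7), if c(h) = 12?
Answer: 312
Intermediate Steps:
k(I, C) = -10*C + C*I
(k(1, -3 + 2) + 17)*c(-7) = ((-3 + 2)*(-10 + 1) + 17)*12 = (-1*(-9) + 17)*12 = (9 + 17)*12 = 26*12 = 312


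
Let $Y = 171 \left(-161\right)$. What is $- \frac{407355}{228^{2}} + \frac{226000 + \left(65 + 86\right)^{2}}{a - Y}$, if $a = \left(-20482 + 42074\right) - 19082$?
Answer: $\frac{232106543}{520550448} \approx 0.44589$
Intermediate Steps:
$a = 2510$ ($a = 21592 - 19082 = 2510$)
$Y = -27531$
$- \frac{407355}{228^{2}} + \frac{226000 + \left(65 + 86\right)^{2}}{a - Y} = - \frac{407355}{228^{2}} + \frac{226000 + \left(65 + 86\right)^{2}}{2510 - -27531} = - \frac{407355}{51984} + \frac{226000 + 151^{2}}{2510 + 27531} = \left(-407355\right) \frac{1}{51984} + \frac{226000 + 22801}{30041} = - \frac{135785}{17328} + 248801 \cdot \frac{1}{30041} = - \frac{135785}{17328} + \frac{248801}{30041} = \frac{232106543}{520550448}$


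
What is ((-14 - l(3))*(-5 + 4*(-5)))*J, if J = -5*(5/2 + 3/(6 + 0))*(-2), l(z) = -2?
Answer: 9000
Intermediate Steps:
J = 30 (J = -5*(5*(1/2) + 3/6)*(-2) = -5*(5/2 + 3*(1/6))*(-2) = -5*(5/2 + 1/2)*(-2) = -5*3*(-2) = -15*(-2) = 30)
((-14 - l(3))*(-5 + 4*(-5)))*J = ((-14 - 1*(-2))*(-5 + 4*(-5)))*30 = ((-14 + 2)*(-5 - 20))*30 = -12*(-25)*30 = 300*30 = 9000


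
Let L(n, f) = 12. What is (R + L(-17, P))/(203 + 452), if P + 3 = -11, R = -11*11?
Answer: -109/655 ≈ -0.16641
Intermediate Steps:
R = -121
P = -14 (P = -3 - 11 = -14)
(R + L(-17, P))/(203 + 452) = (-121 + 12)/(203 + 452) = -109/655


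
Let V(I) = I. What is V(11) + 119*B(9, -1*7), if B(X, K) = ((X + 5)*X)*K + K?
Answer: -105780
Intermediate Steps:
B(X, K) = K + K*X*(5 + X) (B(X, K) = ((5 + X)*X)*K + K = (X*(5 + X))*K + K = K*X*(5 + X) + K = K + K*X*(5 + X))
V(11) + 119*B(9, -1*7) = 11 + 119*((-1*7)*(1 + 9**2 + 5*9)) = 11 + 119*(-7*(1 + 81 + 45)) = 11 + 119*(-7*127) = 11 + 119*(-889) = 11 - 105791 = -105780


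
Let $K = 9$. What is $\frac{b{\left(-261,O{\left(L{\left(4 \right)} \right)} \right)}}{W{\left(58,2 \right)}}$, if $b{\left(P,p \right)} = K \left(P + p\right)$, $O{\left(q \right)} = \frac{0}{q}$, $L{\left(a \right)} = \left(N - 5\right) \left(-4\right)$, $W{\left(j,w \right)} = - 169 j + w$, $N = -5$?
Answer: $\frac{2349}{9800} \approx 0.23969$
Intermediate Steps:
$W{\left(j,w \right)} = w - 169 j$
$L{\left(a \right)} = 40$ ($L{\left(a \right)} = \left(-5 - 5\right) \left(-4\right) = \left(-10\right) \left(-4\right) = 40$)
$O{\left(q \right)} = 0$
$b{\left(P,p \right)} = 9 P + 9 p$ ($b{\left(P,p \right)} = 9 \left(P + p\right) = 9 P + 9 p$)
$\frac{b{\left(-261,O{\left(L{\left(4 \right)} \right)} \right)}}{W{\left(58,2 \right)}} = \frac{9 \left(-261\right) + 9 \cdot 0}{2 - 9802} = \frac{-2349 + 0}{2 - 9802} = - \frac{2349}{-9800} = \left(-2349\right) \left(- \frac{1}{9800}\right) = \frac{2349}{9800}$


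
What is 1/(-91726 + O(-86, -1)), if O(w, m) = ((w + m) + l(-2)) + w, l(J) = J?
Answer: -1/91901 ≈ -1.0881e-5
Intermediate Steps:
O(w, m) = -2 + m + 2*w (O(w, m) = ((w + m) - 2) + w = ((m + w) - 2) + w = (-2 + m + w) + w = -2 + m + 2*w)
1/(-91726 + O(-86, -1)) = 1/(-91726 + (-2 - 1 + 2*(-86))) = 1/(-91726 + (-2 - 1 - 172)) = 1/(-91726 - 175) = 1/(-91901) = -1/91901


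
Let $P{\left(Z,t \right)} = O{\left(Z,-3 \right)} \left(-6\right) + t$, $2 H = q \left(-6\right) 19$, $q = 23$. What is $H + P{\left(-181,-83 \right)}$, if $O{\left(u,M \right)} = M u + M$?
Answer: $-4634$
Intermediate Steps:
$H = -1311$ ($H = \frac{23 \left(-6\right) 19}{2} = \frac{\left(-138\right) 19}{2} = \frac{1}{2} \left(-2622\right) = -1311$)
$O{\left(u,M \right)} = M + M u$
$P{\left(Z,t \right)} = 18 + t + 18 Z$ ($P{\left(Z,t \right)} = - 3 \left(1 + Z\right) \left(-6\right) + t = \left(-3 - 3 Z\right) \left(-6\right) + t = \left(18 + 18 Z\right) + t = 18 + t + 18 Z$)
$H + P{\left(-181,-83 \right)} = -1311 + \left(18 - 83 + 18 \left(-181\right)\right) = -1311 - 3323 = -4634$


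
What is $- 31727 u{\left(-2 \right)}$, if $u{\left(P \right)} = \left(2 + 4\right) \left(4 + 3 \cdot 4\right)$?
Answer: $-3045792$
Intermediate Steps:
$u{\left(P \right)} = 96$ ($u{\left(P \right)} = 6 \left(4 + 12\right) = 6 \cdot 16 = 96$)
$- 31727 u{\left(-2 \right)} = \left(-31727\right) 96 = -3045792$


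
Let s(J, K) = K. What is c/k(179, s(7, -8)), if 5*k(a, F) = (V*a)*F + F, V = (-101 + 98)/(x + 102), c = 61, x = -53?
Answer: 245/64 ≈ 3.8281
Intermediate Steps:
V = -3/49 (V = (-101 + 98)/(-53 + 102) = -3/49 ≈ -0.061224)
k(a, F) = F/5 - 3*F*a/245 (k(a, F) = ((-3*a/49)*F + F)/5 = (-3*F*a/49 + F)/5 = (F - 3*F*a/49)/5 = F/5 - 3*F*a/245)
c/k(179, s(7, -8)) = 61/(((1/245)*(-8)*(49 - 3*179))) = 61/(((1/245)*(-8)*(49 - 537))) = 61/(((1/245)*(-8)*(-488))) = 61/(3904/245) = 61*(245/3904) = 245/64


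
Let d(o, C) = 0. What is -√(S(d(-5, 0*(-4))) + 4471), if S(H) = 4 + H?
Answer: -5*√179 ≈ -66.895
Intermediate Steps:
-√(S(d(-5, 0*(-4))) + 4471) = -√((4 + 0) + 4471) = -√(4 + 4471) = -√4475 = -5*√179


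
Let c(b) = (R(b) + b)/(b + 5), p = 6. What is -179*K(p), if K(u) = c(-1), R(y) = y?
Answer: 179/2 ≈ 89.500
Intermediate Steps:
c(b) = 2*b/(5 + b) (c(b) = (b + b)/(b + 5) = (2*b)/(5 + b) = 2*b/(5 + b))
K(u) = -½ (K(u) = 2*(-1)/(5 - 1) = 2*(-1)/4 = 2*(-1)*(¼) = -½)
-179*K(p) = -179*(-½) = 179/2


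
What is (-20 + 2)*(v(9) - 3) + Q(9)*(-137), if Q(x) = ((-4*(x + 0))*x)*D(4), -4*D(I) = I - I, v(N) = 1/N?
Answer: 52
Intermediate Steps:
D(I) = 0 (D(I) = -(I - I)/4 = -¼*0 = 0)
Q(x) = 0 (Q(x) = ((-4*(x + 0))*x)*0 = ((-4*x)*x)*0 = -4*x²*0 = 0)
(-20 + 2)*(v(9) - 3) + Q(9)*(-137) = (-20 + 2)*(1/9 - 3) + 0*(-137) = -18*(⅑ - 3) + 0 = -18*(-26/9) + 0 = 52 + 0 = 52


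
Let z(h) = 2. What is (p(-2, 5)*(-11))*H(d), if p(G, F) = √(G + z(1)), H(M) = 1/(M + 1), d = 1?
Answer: 0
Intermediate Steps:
H(M) = 1/(1 + M)
p(G, F) = √(2 + G) (p(G, F) = √(G + 2) = √(2 + G))
(p(-2, 5)*(-11))*H(d) = (√(2 - 2)*(-11))/(1 + 1) = (√0*(-11))/2 = (0*(-11))*(½) = 0*(½) = 0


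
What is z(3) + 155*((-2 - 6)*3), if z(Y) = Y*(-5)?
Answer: -3735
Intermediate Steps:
z(Y) = -5*Y
z(3) + 155*((-2 - 6)*3) = -5*3 + 155*((-2 - 6)*3) = -15 + 155*(-8*3) = -15 + 155*(-24) = -15 - 3720 = -3735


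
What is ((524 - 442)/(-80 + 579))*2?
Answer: 164/499 ≈ 0.32866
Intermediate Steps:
((524 - 442)/(-80 + 579))*2 = (82/499)*2 = 164/499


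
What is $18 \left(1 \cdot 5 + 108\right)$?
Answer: $2034$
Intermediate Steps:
$18 \left(1 \cdot 5 + 108\right) = 18 \left(5 + 108\right) = 18 \cdot 113 = 2034$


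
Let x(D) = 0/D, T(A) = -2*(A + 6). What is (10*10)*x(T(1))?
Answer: 0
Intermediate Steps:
T(A) = -12 - 2*A (T(A) = -2*(6 + A) = -12 - 2*A)
x(D) = 0
(10*10)*x(T(1)) = (10*10)*0 = 100*0 = 0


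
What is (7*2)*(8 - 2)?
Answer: 84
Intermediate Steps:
(7*2)*(8 - 2) = 14*6 = 84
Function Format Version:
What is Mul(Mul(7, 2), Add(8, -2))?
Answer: 84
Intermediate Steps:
Mul(Mul(7, 2), Add(8, -2)) = Mul(14, 6) = 84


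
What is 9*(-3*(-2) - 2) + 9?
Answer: 45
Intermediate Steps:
9*(-3*(-2) - 2) + 9 = 9*(6 - 2) + 9 = 9*4 + 9 = 36 + 9 = 45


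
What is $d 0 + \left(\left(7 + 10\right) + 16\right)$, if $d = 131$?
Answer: $33$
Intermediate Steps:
$d 0 + \left(\left(7 + 10\right) + 16\right) = 131 \cdot 0 + \left(\left(7 + 10\right) + 16\right) = 0 + \left(17 + 16\right) = 0 + 33 = 33$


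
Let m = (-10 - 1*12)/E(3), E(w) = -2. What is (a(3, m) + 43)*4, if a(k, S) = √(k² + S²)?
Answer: 172 + 4*√130 ≈ 217.61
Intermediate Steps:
m = 11 (m = (-10 - 1*12)/(-2) = (-10 - 12)*(-½) = -22*(-½) = 11)
a(k, S) = √(S² + k²)
(a(3, m) + 43)*4 = (√(11² + 3²) + 43)*4 = (√(121 + 9) + 43)*4 = (√130 + 43)*4 = (43 + √130)*4 = 172 + 4*√130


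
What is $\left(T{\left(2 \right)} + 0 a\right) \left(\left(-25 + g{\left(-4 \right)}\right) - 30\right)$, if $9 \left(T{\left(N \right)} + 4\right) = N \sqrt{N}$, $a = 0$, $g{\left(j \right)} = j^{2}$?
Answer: $156 - \frac{26 \sqrt{2}}{3} \approx 143.74$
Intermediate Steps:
$T{\left(N \right)} = -4 + \frac{N^{\frac{3}{2}}}{9}$ ($T{\left(N \right)} = -4 + \frac{N \sqrt{N}}{9} = -4 + \frac{N^{\frac{3}{2}}}{9}$)
$\left(T{\left(2 \right)} + 0 a\right) \left(\left(-25 + g{\left(-4 \right)}\right) - 30\right) = \left(\left(-4 + \frac{2^{\frac{3}{2}}}{9}\right) + 0 \cdot 0\right) \left(\left(-25 + \left(-4\right)^{2}\right) - 30\right) = \left(\left(-4 + \frac{2 \sqrt{2}}{9}\right) + 0\right) \left(\left(-25 + 16\right) - 30\right) = \left(\left(-4 + \frac{2 \sqrt{2}}{9}\right) + 0\right) \left(-9 - 30\right) = \left(-4 + \frac{2 \sqrt{2}}{9}\right) \left(-39\right) = 156 - \frac{26 \sqrt{2}}{3}$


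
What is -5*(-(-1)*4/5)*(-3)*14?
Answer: 168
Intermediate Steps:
-5*(-(-1)*4/5)*(-3)*14 = -5*(-1*(-4/5))*(-3)*14 = -4*(-3)*14 = -5*(-12/5)*14 = 12*14 = 168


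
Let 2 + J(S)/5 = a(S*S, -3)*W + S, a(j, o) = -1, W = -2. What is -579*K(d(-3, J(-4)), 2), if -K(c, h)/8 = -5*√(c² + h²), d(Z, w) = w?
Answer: -46320*√101 ≈ -4.6551e+5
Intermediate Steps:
J(S) = 5*S (J(S) = -10 + 5*(-1*(-2) + S) = -10 + 5*(2 + S) = -10 + (10 + 5*S) = 5*S)
K(c, h) = 40*√(c² + h²) (K(c, h) = -(-40)*√(c² + h²) = 40*√(c² + h²))
-579*K(d(-3, J(-4)), 2) = -23160*√((5*(-4))² + 2²) = -23160*√((-20)² + 4) = -23160*√(400 + 4) = -23160*√404 = -23160*2*√101 = -46320*√101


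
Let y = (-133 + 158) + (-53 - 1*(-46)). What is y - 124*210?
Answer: -26022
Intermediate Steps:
y = 18 (y = 25 + (-53 + 46) = 25 - 7 = 18)
y - 124*210 = 18 - 124*210 = 18 - 26040 = -26022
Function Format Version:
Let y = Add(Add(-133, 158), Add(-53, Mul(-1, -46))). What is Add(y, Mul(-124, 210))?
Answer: -26022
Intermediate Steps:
y = 18 (y = Add(25, Add(-53, 46)) = Add(25, -7) = 18)
Add(y, Mul(-124, 210)) = Add(18, Mul(-124, 210)) = Add(18, -26040) = -26022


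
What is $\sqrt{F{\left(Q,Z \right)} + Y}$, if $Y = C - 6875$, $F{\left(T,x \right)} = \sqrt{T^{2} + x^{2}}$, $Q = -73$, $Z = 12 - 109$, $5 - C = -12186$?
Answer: $\sqrt{5316 + \sqrt{14738}} \approx 73.739$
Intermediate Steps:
$C = 12191$ ($C = 5 - -12186 = 5 + 12186 = 12191$)
$Z = -97$
$Y = 5316$ ($Y = 12191 - 6875 = 5316$)
$\sqrt{F{\left(Q,Z \right)} + Y} = \sqrt{\sqrt{\left(-73\right)^{2} + \left(-97\right)^{2}} + 5316} = \sqrt{\sqrt{5329 + 9409} + 5316} = \sqrt{\sqrt{14738} + 5316} = \sqrt{5316 + \sqrt{14738}}$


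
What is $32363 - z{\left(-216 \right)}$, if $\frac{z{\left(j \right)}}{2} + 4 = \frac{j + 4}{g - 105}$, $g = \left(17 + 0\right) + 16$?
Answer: $\frac{291286}{9} \approx 32365.0$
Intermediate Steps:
$g = 33$ ($g = 17 + 16 = 33$)
$z{\left(j \right)} = - \frac{73}{9} - \frac{j}{36}$ ($z{\left(j \right)} = -8 + 2 \frac{j + 4}{33 - 105} = -8 + 2 \frac{4 + j}{-72} = -8 + 2 \left(4 + j\right) \left(- \frac{1}{72}\right) = -8 + 2 \left(- \frac{1}{18} - \frac{j}{72}\right) = -8 - \left(\frac{1}{9} + \frac{j}{36}\right) = - \frac{73}{9} - \frac{j}{36}$)
$32363 - z{\left(-216 \right)} = 32363 - \left(- \frac{73}{9} - -6\right) = 32363 - \left(- \frac{73}{9} + 6\right) = 32363 - - \frac{19}{9} = 32363 + \frac{19}{9} = \frac{291286}{9}$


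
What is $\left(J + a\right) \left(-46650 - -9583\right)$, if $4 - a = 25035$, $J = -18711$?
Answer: $1621384714$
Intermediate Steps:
$a = -25031$ ($a = 4 - 25035 = -25031$)
$\left(J + a\right) \left(-46650 - -9583\right) = \left(-18711 - 25031\right) \left(-46650 - -9583\right) = - 43742 \left(-46650 + \left(-9780 + 19363\right)\right) = - 43742 \left(-46650 + 9583\right) = \left(-43742\right) \left(-37067\right) = 1621384714$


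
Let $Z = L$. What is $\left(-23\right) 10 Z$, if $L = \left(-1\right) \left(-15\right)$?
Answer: $-3450$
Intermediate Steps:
$L = 15$
$Z = 15$
$\left(-23\right) 10 Z = \left(-23\right) 10 \cdot 15 = \left(-230\right) 15 = -3450$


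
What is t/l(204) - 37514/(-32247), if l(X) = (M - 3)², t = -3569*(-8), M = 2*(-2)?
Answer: 922554530/1580103 ≈ 583.86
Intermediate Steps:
M = -4
t = 28552
l(X) = 49 (l(X) = (-4 - 3)² = (-7)² = 49)
t/l(204) - 37514/(-32247) = 28552/49 - 37514/(-32247) = 28552*(1/49) - 37514*(-1/32247) = 28552/49 + 37514/32247 = 922554530/1580103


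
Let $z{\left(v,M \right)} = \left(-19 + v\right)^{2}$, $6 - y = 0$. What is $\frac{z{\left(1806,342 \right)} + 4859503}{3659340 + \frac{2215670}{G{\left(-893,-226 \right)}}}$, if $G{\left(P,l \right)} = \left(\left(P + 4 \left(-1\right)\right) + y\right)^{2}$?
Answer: $\frac{3196511038116}{1452541357105} \approx 2.2006$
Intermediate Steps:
$y = 6$ ($y = 6 - 0 = 6 + 0 = 6$)
$G{\left(P,l \right)} = \left(2 + P\right)^{2}$ ($G{\left(P,l \right)} = \left(\left(P + 4 \left(-1\right)\right) + 6\right)^{2} = \left(\left(P - 4\right) + 6\right)^{2} = \left(\left(-4 + P\right) + 6\right)^{2} = \left(2 + P\right)^{2}$)
$\frac{z{\left(1806,342 \right)} + 4859503}{3659340 + \frac{2215670}{G{\left(-893,-226 \right)}}} = \frac{\left(-19 + 1806\right)^{2} + 4859503}{3659340 + \frac{2215670}{\left(2 - 893\right)^{2}}} = \frac{1787^{2} + 4859503}{3659340 + \frac{2215670}{\left(-891\right)^{2}}} = \frac{3193369 + 4859503}{3659340 + \frac{2215670}{793881}} = \frac{8052872}{3659340 + 2215670 \cdot \frac{1}{793881}} = \frac{8052872}{3659340 + \frac{2215670}{793881}} = \frac{8052872}{\frac{2905082714210}{793881}} = 8052872 \cdot \frac{793881}{2905082714210} = \frac{3196511038116}{1452541357105}$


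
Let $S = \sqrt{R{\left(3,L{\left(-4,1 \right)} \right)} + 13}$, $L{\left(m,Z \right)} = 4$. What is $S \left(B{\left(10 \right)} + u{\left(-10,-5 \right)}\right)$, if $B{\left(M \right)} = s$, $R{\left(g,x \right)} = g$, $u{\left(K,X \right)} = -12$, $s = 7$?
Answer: $-20$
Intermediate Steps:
$B{\left(M \right)} = 7$
$S = 4$ ($S = \sqrt{3 + 13} = \sqrt{16} = 4$)
$S \left(B{\left(10 \right)} + u{\left(-10,-5 \right)}\right) = 4 \left(7 - 12\right) = 4 \left(-5\right) = -20$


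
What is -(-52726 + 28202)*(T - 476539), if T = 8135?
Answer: -11487139696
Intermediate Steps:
-(-52726 + 28202)*(T - 476539) = -(-52726 + 28202)*(8135 - 476539) = -(-24524)*(-468404) = -1*11487139696 = -11487139696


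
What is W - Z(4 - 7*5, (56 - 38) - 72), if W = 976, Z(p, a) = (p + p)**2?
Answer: -2868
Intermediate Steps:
Z(p, a) = 4*p**2 (Z(p, a) = (2*p)**2 = 4*p**2)
W - Z(4 - 7*5, (56 - 38) - 72) = 976 - 4*(4 - 7*5)**2 = 976 - 4*(4 - 35)**2 = 976 - 4*(-31)**2 = 976 - 4*961 = 976 - 1*3844 = 976 - 3844 = -2868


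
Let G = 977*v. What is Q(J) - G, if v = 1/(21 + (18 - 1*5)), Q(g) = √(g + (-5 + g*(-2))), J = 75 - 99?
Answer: -977/34 + √19 ≈ -24.376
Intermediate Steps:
J = -24
Q(g) = √(-5 - g) (Q(g) = √(g + (-5 - 2*g)) = √(-5 - g))
v = 1/34 (v = 1/(21 + (18 - 5)) = 1/(21 + 13) = 1/34 ≈ 0.029412)
G = 977/34 (G = 977*(1/34) = 977/34 ≈ 28.735)
Q(J) - G = √(-5 - 1*(-24)) - 1*977/34 = √(-5 + 24) - 977/34 = √19 - 977/34 = -977/34 + √19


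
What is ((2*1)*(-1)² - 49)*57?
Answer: -2679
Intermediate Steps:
((2*1)*(-1)² - 49)*57 = (2*1 - 49)*57 = (2 - 49)*57 = -47*57 = -2679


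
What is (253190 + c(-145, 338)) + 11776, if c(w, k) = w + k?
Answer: 265159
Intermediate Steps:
c(w, k) = k + w
(253190 + c(-145, 338)) + 11776 = (253190 + (338 - 145)) + 11776 = (253190 + 193) + 11776 = 253383 + 11776 = 265159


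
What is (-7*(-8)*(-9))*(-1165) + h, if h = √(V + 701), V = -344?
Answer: 587160 + √357 ≈ 5.8718e+5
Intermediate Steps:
h = √357 (h = √(-344 + 701) = √357 ≈ 18.894)
(-7*(-8)*(-9))*(-1165) + h = (-7*(-8)*(-9))*(-1165) + √357 = (56*(-9))*(-1165) + √357 = -504*(-1165) + √357 = 587160 + √357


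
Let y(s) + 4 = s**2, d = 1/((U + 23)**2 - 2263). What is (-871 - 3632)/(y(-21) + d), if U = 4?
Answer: -6907602/670357 ≈ -10.304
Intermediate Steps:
d = -1/1534 (d = 1/((4 + 23)**2 - 2263) = 1/(27**2 - 2263) = 1/(729 - 2263) = 1/(-1534) = -1/1534 ≈ -0.00065189)
y(s) = -4 + s**2
(-871 - 3632)/(y(-21) + d) = (-871 - 3632)/((-4 + (-21)**2) - 1/1534) = -4503/((-4 + 441) - 1/1534) = -4503/(437 - 1/1534) = -4503/670357/1534 = -4503*1534/670357 = -6907602/670357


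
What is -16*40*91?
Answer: -58240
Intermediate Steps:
-16*40*91 = -640*91 = -58240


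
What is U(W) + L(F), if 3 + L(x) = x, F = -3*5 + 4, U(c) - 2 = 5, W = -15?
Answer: -7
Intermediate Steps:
U(c) = 7 (U(c) = 2 + 5 = 7)
F = -11 (F = -15 + 4 = -11)
L(x) = -3 + x
U(W) + L(F) = 7 + (-3 - 11) = 7 - 14 = -7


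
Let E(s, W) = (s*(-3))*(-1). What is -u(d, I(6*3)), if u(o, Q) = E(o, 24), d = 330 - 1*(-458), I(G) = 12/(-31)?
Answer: -2364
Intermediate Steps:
E(s, W) = 3*s (E(s, W) = -3*s*(-1) = 3*s)
I(G) = -12/31 (I(G) = 12*(-1/31) = -12/31)
d = 788 (d = 330 + 458 = 788)
u(o, Q) = 3*o
-u(d, I(6*3)) = -3*788 = -1*2364 = -2364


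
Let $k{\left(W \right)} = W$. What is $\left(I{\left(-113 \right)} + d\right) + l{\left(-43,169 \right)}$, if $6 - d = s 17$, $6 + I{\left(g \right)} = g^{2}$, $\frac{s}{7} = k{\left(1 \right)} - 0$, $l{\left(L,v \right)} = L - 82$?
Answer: $12525$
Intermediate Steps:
$l{\left(L,v \right)} = -82 + L$ ($l{\left(L,v \right)} = L - 82 = -82 + L$)
$s = 7$ ($s = 7 \left(1 - 0\right) = 7 \left(1 + 0\right) = 7 \cdot 1 = 7$)
$I{\left(g \right)} = -6 + g^{2}$
$d = -113$ ($d = 6 - 7 \cdot 17 = 6 - 119 = -113$)
$\left(I{\left(-113 \right)} + d\right) + l{\left(-43,169 \right)} = \left(\left(-6 + \left(-113\right)^{2}\right) - 113\right) - 125 = \left(\left(-6 + 12769\right) - 113\right) - 125 = \left(12763 - 113\right) - 125 = 12650 - 125 = 12525$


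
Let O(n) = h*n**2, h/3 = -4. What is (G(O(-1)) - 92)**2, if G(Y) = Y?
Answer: 10816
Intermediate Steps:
h = -12 (h = 3*(-4) = -12)
O(n) = -12*n**2
(G(O(-1)) - 92)**2 = (-12*(-1)**2 - 92)**2 = (-12*1 - 92)**2 = (-12 - 92)**2 = (-104)**2 = 10816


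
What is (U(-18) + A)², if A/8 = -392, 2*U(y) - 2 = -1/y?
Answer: 12737153881/1296 ≈ 9.8280e+6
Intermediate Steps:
U(y) = 1 - 1/(2*y) (U(y) = 1 + (-1/y)/2 = 1 - 1/(2*y))
A = -3136 (A = 8*(-392) = -3136)
(U(-18) + A)² = ((-½ - 18)/(-18) - 3136)² = (-1/18*(-37/2) - 3136)² = (37/36 - 3136)² = (-112859/36)² = 12737153881/1296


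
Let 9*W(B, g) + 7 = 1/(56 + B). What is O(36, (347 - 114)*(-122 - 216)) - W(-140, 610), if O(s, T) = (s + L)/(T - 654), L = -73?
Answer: 1671403/2144016 ≈ 0.77957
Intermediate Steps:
W(B, g) = -7/9 + 1/(9*(56 + B))
O(s, T) = (-73 + s)/(-654 + T) (O(s, T) = (s - 73)/(T - 654) = (-73 + s)/(-654 + T))
O(36, (347 - 114)*(-122 - 216)) - W(-140, 610) = (-73 + 36)/(-654 + (347 - 114)*(-122 - 216)) - (-391 - 7*(-140))/(9*(56 - 140)) = -37/(-654 + 233*(-338)) - (-391 + 980)/(9*(-84)) = -37/(-654 - 78754) - (-1)*589/(9*84) = -37/(-79408) - 1*(-589/756) = -1/79408*(-37) + 589/756 = 37/79408 + 589/756 = 1671403/2144016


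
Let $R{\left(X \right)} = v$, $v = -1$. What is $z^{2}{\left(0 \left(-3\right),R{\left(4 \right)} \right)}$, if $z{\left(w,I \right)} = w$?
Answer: $0$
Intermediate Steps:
$R{\left(X \right)} = -1$
$z^{2}{\left(0 \left(-3\right),R{\left(4 \right)} \right)} = \left(0 \left(-3\right)\right)^{2} = 0^{2} = 0$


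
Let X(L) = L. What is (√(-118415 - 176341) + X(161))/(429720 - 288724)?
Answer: 161/140996 + 11*I*√609/70498 ≈ 0.0011419 + 0.0038506*I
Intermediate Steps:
(√(-118415 - 176341) + X(161))/(429720 - 288724) = (√(-118415 - 176341) + 161)/(429720 - 288724) = (√(-294756) + 161)/140996 = (22*I*√609 + 161)*(1/140996) = (161 + 22*I*√609)*(1/140996) = 161/140996 + 11*I*√609/70498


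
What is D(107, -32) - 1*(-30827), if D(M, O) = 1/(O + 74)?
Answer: 1294735/42 ≈ 30827.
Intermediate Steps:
D(M, O) = 1/(74 + O)
D(107, -32) - 1*(-30827) = 1/(74 - 32) - 1*(-30827) = 1/42 + 30827 = 1294735/42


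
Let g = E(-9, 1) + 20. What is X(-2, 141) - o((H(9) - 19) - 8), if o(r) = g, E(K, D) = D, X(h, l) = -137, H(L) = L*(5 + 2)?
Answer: -158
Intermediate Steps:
H(L) = 7*L (H(L) = L*7 = 7*L)
g = 21 (g = 1 + 20 = 21)
o(r) = 21
X(-2, 141) - o((H(9) - 19) - 8) = -137 - 1*21 = -137 - 21 = -158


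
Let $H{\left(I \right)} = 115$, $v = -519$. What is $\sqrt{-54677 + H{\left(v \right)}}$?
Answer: $i \sqrt{54562} \approx 233.59 i$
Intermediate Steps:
$\sqrt{-54677 + H{\left(v \right)}} = \sqrt{-54677 + 115} = \sqrt{-54562} = i \sqrt{54562}$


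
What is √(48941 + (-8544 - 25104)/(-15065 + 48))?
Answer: 7*√225249068285/15017 ≈ 221.23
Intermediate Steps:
√(48941 + (-8544 - 25104)/(-15065 + 48)) = √(48941 - 33648/(-15017)) = √(48941 - 33648*(-1/15017)) = √(48941 + 33648/15017) = √(734980645/15017) = 7*√225249068285/15017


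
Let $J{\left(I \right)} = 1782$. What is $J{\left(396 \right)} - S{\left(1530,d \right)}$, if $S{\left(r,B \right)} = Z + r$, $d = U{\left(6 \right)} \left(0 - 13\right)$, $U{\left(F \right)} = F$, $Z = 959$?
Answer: $-707$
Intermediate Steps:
$d = -78$ ($d = 6 \left(0 - 13\right) = 6 \left(-13\right) = -78$)
$S{\left(r,B \right)} = 959 + r$
$J{\left(396 \right)} - S{\left(1530,d \right)} = 1782 - \left(959 + 1530\right) = 1782 - 2489 = -707$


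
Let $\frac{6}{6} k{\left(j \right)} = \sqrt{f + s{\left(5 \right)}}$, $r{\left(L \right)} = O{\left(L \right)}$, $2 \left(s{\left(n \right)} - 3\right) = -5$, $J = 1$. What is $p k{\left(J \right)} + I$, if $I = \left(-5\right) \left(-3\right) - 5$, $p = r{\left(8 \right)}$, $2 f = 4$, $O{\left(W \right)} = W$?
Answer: $10 + 4 \sqrt{10} \approx 22.649$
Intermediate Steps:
$s{\left(n \right)} = \frac{1}{2}$ ($s{\left(n \right)} = 3 + \frac{1}{2} \left(-5\right) = 3 - \frac{5}{2} = \frac{1}{2}$)
$f = 2$ ($f = \frac{1}{2} \cdot 4 = 2$)
$r{\left(L \right)} = L$
$p = 8$
$I = 10$ ($I = 15 - 5 = 10$)
$k{\left(j \right)} = \frac{\sqrt{10}}{2}$ ($k{\left(j \right)} = \sqrt{2 + \frac{1}{2}} = \sqrt{\frac{5}{2}} = \frac{\sqrt{10}}{2}$)
$p k{\left(J \right)} + I = 8 \frac{\sqrt{10}}{2} + 10 = 4 \sqrt{10} + 10 = 10 + 4 \sqrt{10}$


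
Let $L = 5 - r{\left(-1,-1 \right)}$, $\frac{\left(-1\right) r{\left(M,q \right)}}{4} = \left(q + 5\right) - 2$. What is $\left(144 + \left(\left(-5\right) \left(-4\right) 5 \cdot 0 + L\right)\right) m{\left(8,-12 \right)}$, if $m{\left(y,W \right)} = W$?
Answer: $-1884$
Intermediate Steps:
$r{\left(M,q \right)} = -12 - 4 q$ ($r{\left(M,q \right)} = - 4 \left(\left(q + 5\right) - 2\right) = - 4 \left(\left(5 + q\right) - 2\right) = - 4 \left(3 + q\right) = -12 - 4 q$)
$L = 13$ ($L = 5 - \left(-12 - -4\right) = 5 - \left(-12 + 4\right) = 5 - -8 = 5 + 8 = 13$)
$\left(144 + \left(\left(-5\right) \left(-4\right) 5 \cdot 0 + L\right)\right) m{\left(8,-12 \right)} = \left(144 + \left(\left(-5\right) \left(-4\right) 5 \cdot 0 + 13\right)\right) \left(-12\right) = \left(144 + \left(20 \cdot 5 \cdot 0 + 13\right)\right) \left(-12\right) = \left(144 + \left(100 \cdot 0 + 13\right)\right) \left(-12\right) = \left(144 + \left(0 + 13\right)\right) \left(-12\right) = \left(144 + 13\right) \left(-12\right) = 157 \left(-12\right) = -1884$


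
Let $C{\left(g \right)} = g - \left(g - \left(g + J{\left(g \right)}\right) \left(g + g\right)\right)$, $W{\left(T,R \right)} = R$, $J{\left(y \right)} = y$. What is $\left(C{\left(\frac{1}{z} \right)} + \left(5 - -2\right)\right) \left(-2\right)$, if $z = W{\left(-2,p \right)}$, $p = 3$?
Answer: $- \frac{134}{9} \approx -14.889$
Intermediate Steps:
$z = 3$
$C{\left(g \right)} = 4 g^{2}$ ($C{\left(g \right)} = g - \left(g - \left(g + g\right) \left(g + g\right)\right) = g - \left(g - 2 g 2 g\right) = g + \left(4 g^{2} - g\right) = g + \left(- g + 4 g^{2}\right) = 4 g^{2}$)
$\left(C{\left(\frac{1}{z} \right)} + \left(5 - -2\right)\right) \left(-2\right) = \left(4 \left(\frac{1}{3}\right)^{2} + \left(5 - -2\right)\right) \left(-2\right) = \left(\frac{4}{9} + \left(5 + 2\right)\right) \left(-2\right) = \left(4 \cdot \frac{1}{9} + 7\right) \left(-2\right) = \left(\frac{4}{9} + 7\right) \left(-2\right) = \frac{67}{9} \left(-2\right) = - \frac{134}{9}$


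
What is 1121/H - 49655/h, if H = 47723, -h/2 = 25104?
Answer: 2425968733/2396076384 ≈ 1.0125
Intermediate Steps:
h = -50208 (h = -2*25104 = -50208)
1121/H - 49655/h = 1121/47723 - 49655/(-50208) = 1121*(1/47723) - 49655*(-1/50208) = 1121/47723 + 49655/50208 = 2425968733/2396076384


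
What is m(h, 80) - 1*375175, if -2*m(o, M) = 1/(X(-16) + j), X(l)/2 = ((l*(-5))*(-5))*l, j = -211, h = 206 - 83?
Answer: -9446156151/25178 ≈ -3.7518e+5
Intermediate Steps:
h = 123
X(l) = 50*l² (X(l) = 2*(((l*(-5))*(-5))*l) = 2*((-5*l*(-5))*l) = 2*((25*l)*l) = 2*(25*l²) = 50*l²)
m(o, M) = -1/25178 (m(o, M) = -1/(2*(50*(-16)² - 211)) = -1/(2*(50*256 - 211)) = -1/(2*(12800 - 211)) = -½/12589 = -½*1/12589 = -1/25178)
m(h, 80) - 1*375175 = -1/25178 - 1*375175 = -1/25178 - 375175 = -9446156151/25178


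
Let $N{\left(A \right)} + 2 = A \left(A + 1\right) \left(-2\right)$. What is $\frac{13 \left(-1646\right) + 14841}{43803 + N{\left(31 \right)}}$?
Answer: $- \frac{6557}{41817} \approx -0.1568$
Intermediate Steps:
$N{\left(A \right)} = -2 - 2 A \left(1 + A\right)$ ($N{\left(A \right)} = -2 + A \left(A + 1\right) \left(-2\right) = -2 + A \left(1 + A\right) \left(-2\right) = -2 - 2 A \left(1 + A\right)$)
$\frac{13 \left(-1646\right) + 14841}{43803 + N{\left(31 \right)}} = \frac{13 \left(-1646\right) + 14841}{43803 - \left(64 + 1922\right)} = \frac{-21398 + 14841}{43803 - 1986} = - \frac{6557}{43803 - 1986} = - \frac{6557}{41817}$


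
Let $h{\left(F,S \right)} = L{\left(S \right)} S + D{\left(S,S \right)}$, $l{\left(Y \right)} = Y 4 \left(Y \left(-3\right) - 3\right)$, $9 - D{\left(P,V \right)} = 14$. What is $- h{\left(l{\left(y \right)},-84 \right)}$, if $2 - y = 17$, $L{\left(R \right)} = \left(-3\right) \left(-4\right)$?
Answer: $1013$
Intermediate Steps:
$D{\left(P,V \right)} = -5$ ($D{\left(P,V \right)} = 9 - 14 = -5$)
$L{\left(R \right)} = 12$
$y = -15$ ($y = 2 - 17 = -15$)
$l{\left(Y \right)} = 4 Y \left(-3 - 3 Y\right)$ ($l{\left(Y \right)} = 4 Y \left(- 3 Y - 3\right) = 4 Y \left(-3 - 3 Y\right)$)
$h{\left(F,S \right)} = -5 + 12 S$ ($h{\left(F,S \right)} = 12 S - 5 = -5 + 12 S$)
$- h{\left(l{\left(y \right)},-84 \right)} = - (-5 + 12 \left(-84\right)) = - (-5 - 1008) = \left(-1\right) \left(-1013\right) = 1013$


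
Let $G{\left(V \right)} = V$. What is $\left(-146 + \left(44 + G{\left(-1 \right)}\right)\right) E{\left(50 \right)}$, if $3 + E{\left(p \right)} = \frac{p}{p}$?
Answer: $206$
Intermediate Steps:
$E{\left(p \right)} = -2$ ($E{\left(p \right)} = -3 + \frac{p}{p} = -3 + 1 = -2$)
$\left(-146 + \left(44 + G{\left(-1 \right)}\right)\right) E{\left(50 \right)} = \left(-146 + \left(44 - 1\right)\right) \left(-2\right) = \left(-146 + 43\right) \left(-2\right) = \left(-103\right) \left(-2\right) = 206$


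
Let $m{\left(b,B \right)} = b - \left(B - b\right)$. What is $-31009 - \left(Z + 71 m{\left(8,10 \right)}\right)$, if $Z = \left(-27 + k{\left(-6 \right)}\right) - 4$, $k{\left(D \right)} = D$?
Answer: $-31398$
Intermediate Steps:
$m{\left(b,B \right)} = - B + 2 b$
$Z = -37$ ($Z = \left(-27 - 6\right) - 4 = -33 - 4 = -37$)
$-31009 - \left(Z + 71 m{\left(8,10 \right)}\right) = -31009 - \left(-37 + 71 \left(\left(-1\right) 10 + 2 \cdot 8\right)\right) = -31009 - \left(-37 + 71 \left(-10 + 16\right)\right) = -31009 - \left(-37 + 71 \cdot 6\right) = -31009 - \left(-37 + 426\right) = -31009 - 389 = -31398$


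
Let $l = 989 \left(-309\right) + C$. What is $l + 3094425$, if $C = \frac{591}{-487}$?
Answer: $\frac{1358156697}{487} \approx 2.7888 \cdot 10^{6}$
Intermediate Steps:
$C = - \frac{591}{487}$ ($C = 591 \left(- \frac{1}{487}\right) = - \frac{591}{487} \approx -1.2136$)
$l = - \frac{148828278}{487}$ ($l = 989 \left(-309\right) - \frac{591}{487} = -305601 - \frac{591}{487} = - \frac{148828278}{487} \approx -3.056 \cdot 10^{5}$)
$l + 3094425 = - \frac{148828278}{487} + 3094425 = \frac{1358156697}{487}$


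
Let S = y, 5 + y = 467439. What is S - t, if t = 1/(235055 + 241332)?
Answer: 222679480957/476387 ≈ 4.6743e+5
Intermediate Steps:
y = 467434 (y = -5 + 467439 = 467434)
t = 1/476387 ≈ 2.0991e-6
S = 467434
S - t = 467434 - 1*1/476387 = 467434 - 1/476387 = 222679480957/476387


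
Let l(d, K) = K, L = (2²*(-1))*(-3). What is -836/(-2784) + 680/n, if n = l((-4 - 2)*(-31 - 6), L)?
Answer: 39649/696 ≈ 56.967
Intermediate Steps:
L = 12 (L = (4*(-1))*(-3) = -4*(-3) = 12)
n = 12
-836/(-2784) + 680/n = -836/(-2784) + 680/12 = -836*(-1/2784) + 680*(1/12) = 209/696 + 170/3 = 39649/696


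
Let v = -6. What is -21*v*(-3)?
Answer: -378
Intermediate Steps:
-21*v*(-3) = -21*(-6)*(-3) = 126*(-3) = -378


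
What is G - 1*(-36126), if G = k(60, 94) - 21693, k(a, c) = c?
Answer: 14527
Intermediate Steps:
G = -21599 (G = 94 - 21693 = -21599)
G - 1*(-36126) = -21599 - 1*(-36126) = -21599 + 36126 = 14527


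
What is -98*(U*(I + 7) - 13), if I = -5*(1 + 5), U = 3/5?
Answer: 13132/5 ≈ 2626.4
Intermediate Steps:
U = ⅗ (U = 3*(⅕) = ⅗ ≈ 0.60000)
I = -30 (I = -5*6 = -30)
-98*(U*(I + 7) - 13) = -98*(3*(-30 + 7)/5 - 13) = -98*((⅗)*(-23) - 13) = -98*(-69/5 - 13) = -98*(-134/5) = 13132/5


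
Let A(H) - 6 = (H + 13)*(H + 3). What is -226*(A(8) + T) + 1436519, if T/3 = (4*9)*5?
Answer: 1260917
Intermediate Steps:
A(H) = 6 + (3 + H)*(13 + H) (A(H) = 6 + (H + 13)*(H + 3) = 6 + (13 + H)*(3 + H) = 6 + (3 + H)*(13 + H))
T = 540 (T = 3*((4*9)*5) = 3*(36*5) = 3*180 = 540)
-226*(A(8) + T) + 1436519 = -226*((45 + 8² + 16*8) + 540) + 1436519 = -226*((45 + 64 + 128) + 540) + 1436519 = -226*(237 + 540) + 1436519 = -226*777 + 1436519 = -175602 + 1436519 = 1260917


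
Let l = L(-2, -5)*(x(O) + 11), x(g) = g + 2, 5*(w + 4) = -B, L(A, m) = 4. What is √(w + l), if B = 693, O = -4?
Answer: I*√2665/5 ≈ 10.325*I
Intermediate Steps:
w = -713/5 (w = -4 + (-1*693)/5 = -4 + (⅕)*(-693) = -4 - 693/5 = -713/5 ≈ -142.60)
x(g) = 2 + g
l = 36 (l = 4*((2 - 4) + 11) = 4*(-2 + 11) = 4*9 = 36)
√(w + l) = √(-713/5 + 36) = √(-533/5) = I*√2665/5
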